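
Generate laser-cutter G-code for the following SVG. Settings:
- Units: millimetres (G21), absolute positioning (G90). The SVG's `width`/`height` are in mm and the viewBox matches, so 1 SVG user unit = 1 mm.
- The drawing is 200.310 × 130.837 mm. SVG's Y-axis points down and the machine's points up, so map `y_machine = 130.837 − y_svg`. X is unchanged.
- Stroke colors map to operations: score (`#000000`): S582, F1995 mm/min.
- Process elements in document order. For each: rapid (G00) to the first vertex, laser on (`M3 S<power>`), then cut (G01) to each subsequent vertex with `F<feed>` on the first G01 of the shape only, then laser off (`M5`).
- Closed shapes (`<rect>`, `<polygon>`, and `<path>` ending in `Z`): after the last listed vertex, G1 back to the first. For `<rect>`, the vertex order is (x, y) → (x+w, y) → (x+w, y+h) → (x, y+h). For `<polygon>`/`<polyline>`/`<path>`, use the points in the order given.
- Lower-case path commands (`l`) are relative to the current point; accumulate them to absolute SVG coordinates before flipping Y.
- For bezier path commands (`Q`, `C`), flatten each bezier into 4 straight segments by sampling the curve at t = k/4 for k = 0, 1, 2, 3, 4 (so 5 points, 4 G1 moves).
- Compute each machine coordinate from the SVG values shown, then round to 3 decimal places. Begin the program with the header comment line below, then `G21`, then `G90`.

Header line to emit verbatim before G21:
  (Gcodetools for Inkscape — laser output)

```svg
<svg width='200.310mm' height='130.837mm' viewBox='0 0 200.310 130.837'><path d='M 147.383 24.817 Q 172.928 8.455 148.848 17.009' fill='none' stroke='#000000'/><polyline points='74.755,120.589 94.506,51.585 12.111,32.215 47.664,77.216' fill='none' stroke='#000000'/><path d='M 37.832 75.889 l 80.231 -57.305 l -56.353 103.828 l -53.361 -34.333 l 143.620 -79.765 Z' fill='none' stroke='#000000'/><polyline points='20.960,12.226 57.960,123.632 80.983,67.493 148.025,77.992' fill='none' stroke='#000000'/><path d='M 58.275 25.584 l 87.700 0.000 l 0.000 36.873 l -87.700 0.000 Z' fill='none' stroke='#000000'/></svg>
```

1 u = 1 mm; y_m = 130.837 − y.

[1] `<path>` quadratic bezier, #000000→score S582 F1995: (147.383,106.020) → (157.054,112.644) → (160.522,116.153) → (157.786,116.548) → (148.848,113.828)

[2] `<polyline>` open polyline, #000000→score S582 F1995: (74.755,10.248) → (94.506,79.252) → (12.111,98.622) → (47.664,53.621)

[3] `<path>` closed polygon, #000000→score S582 F1995: (37.832,54.948) → (118.063,112.253) → (61.710,8.425) → (8.349,42.758) → (151.969,122.523) → (37.832,54.948) (closed)

[4] `<polyline>` open polyline, #000000→score S582 F1995: (20.960,118.611) → (57.960,7.205) → (80.983,63.344) → (148.025,52.845)

[5] `<path>` rectangle, #000000→score S582 F1995: (58.275,105.253) → (145.975,105.253) → (145.975,68.380) → (58.275,68.380) → (58.275,105.253) (closed)

(Gcodetools for Inkscape — laser output)
G21
G90
G00 X147.383 Y106.020
M3 S582
G01 X157.054 Y112.644 F1995
G01 X160.522 Y116.153
G01 X157.786 Y116.548
G01 X148.848 Y113.828
M5
G00 X74.755 Y10.248
M3 S582
G01 X94.506 Y79.252 F1995
G01 X12.111 Y98.622
G01 X47.664 Y53.621
M5
G00 X37.832 Y54.948
M3 S582
G01 X118.063 Y112.253 F1995
G01 X61.710 Y8.425
G01 X8.349 Y42.758
G01 X151.969 Y122.523
G01 X37.832 Y54.948
M5
G00 X20.960 Y118.611
M3 S582
G01 X57.960 Y7.205 F1995
G01 X80.983 Y63.344
G01 X148.025 Y52.845
M5
G00 X58.275 Y105.253
M3 S582
G01 X145.975 Y105.253 F1995
G01 X145.975 Y68.380
G01 X58.275 Y68.380
G01 X58.275 Y105.253
M5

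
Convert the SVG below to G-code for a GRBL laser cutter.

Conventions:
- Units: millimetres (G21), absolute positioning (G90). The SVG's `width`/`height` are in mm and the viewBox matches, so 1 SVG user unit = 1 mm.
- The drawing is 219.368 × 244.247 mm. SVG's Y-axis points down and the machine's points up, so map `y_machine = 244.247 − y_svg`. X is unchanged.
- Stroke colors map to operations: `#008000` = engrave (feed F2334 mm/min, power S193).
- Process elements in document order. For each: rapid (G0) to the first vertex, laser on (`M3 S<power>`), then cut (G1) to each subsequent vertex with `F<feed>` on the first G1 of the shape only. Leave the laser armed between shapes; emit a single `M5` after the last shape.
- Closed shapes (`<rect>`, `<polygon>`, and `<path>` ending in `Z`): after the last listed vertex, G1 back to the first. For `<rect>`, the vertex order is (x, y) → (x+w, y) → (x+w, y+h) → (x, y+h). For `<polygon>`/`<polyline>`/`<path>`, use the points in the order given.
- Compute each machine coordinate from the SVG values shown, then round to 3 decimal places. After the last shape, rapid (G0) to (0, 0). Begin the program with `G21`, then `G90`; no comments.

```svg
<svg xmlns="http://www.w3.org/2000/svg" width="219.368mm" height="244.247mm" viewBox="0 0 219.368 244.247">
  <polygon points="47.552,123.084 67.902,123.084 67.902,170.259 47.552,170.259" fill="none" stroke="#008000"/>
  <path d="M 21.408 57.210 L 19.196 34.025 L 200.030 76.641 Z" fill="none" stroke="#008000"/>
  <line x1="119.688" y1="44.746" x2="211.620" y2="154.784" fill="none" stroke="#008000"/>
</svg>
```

G21
G90
G0 X47.552 Y121.163
M3 S193
G1 X67.902 Y121.163 F2334
G1 X67.902 Y73.988
G1 X47.552 Y73.988
G1 X47.552 Y121.163
G0 X21.408 Y187.037
M3 S193
G1 X19.196 Y210.222 F2334
G1 X200.030 Y167.606
G1 X21.408 Y187.037
G0 X119.688 Y199.501
M3 S193
G1 X211.620 Y89.463 F2334
M5
G0 X0.000 Y0.000

1 u = 1 mm; y_m = 244.247 − y.

[1] `<polygon>` rectangle, #008000→engrave S193 F2334: (47.552,121.163) → (67.902,121.163) → (67.902,73.988) → (47.552,73.988) → (47.552,121.163) (closed)

[2] `<path>` closed polygon, #008000→engrave S193 F2334: (21.408,187.037) → (19.196,210.222) → (200.030,167.606) → (21.408,187.037) (closed)

[3] `<line>` line segment, #008000→engrave S193 F2334: (119.688,199.501) → (211.620,89.463)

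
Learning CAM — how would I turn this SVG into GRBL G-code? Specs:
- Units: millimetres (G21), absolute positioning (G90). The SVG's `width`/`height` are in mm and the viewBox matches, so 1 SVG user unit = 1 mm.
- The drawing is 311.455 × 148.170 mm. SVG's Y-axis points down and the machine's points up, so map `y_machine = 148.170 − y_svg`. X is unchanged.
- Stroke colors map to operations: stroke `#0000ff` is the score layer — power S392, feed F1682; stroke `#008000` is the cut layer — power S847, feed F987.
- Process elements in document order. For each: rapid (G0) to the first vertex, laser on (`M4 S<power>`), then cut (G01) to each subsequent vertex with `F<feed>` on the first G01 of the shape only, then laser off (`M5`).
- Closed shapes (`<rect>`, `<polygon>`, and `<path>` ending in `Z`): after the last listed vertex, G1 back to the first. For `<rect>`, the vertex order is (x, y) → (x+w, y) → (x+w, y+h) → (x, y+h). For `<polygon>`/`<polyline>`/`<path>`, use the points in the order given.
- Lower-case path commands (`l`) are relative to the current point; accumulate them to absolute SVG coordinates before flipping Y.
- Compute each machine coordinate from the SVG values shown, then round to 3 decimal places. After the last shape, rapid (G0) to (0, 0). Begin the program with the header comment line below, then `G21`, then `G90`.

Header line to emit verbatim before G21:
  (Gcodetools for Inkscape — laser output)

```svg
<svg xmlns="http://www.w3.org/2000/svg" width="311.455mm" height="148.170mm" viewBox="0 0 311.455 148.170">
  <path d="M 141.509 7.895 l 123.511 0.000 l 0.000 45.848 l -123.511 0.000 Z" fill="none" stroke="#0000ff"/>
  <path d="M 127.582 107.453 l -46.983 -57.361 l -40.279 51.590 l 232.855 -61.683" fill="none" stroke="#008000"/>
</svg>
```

Since the viewBox matches the mm dimensions, user units are millimetres directly. The only transform is the Y-flip y_m = 148.170 − y_svg.

Shape 1 is a rectangle drawn with `<path>`. Its stroke #0000ff means score at S392, F1682. After flipping Y the toolpath is (141.509,140.275) → (265.020,140.275) → (265.020,94.427) → (141.509,94.427) → (141.509,140.275), returning to the start.

Shape 2 is a open polyline drawn with `<path>`. Its stroke #008000 means cut at S847, F987. After flipping Y the toolpath is (127.582,40.717) → (80.599,98.078) → (40.320,46.488) → (273.175,108.171).

(Gcodetools for Inkscape — laser output)
G21
G90
G0 X141.509 Y140.275
M4 S392
G01 X265.020 Y140.275 F1682
G01 X265.020 Y94.427
G01 X141.509 Y94.427
G01 X141.509 Y140.275
M5
G0 X127.582 Y40.717
M4 S847
G01 X80.599 Y98.078 F987
G01 X40.320 Y46.488
G01 X273.175 Y108.171
M5
G0 X0.000 Y0.000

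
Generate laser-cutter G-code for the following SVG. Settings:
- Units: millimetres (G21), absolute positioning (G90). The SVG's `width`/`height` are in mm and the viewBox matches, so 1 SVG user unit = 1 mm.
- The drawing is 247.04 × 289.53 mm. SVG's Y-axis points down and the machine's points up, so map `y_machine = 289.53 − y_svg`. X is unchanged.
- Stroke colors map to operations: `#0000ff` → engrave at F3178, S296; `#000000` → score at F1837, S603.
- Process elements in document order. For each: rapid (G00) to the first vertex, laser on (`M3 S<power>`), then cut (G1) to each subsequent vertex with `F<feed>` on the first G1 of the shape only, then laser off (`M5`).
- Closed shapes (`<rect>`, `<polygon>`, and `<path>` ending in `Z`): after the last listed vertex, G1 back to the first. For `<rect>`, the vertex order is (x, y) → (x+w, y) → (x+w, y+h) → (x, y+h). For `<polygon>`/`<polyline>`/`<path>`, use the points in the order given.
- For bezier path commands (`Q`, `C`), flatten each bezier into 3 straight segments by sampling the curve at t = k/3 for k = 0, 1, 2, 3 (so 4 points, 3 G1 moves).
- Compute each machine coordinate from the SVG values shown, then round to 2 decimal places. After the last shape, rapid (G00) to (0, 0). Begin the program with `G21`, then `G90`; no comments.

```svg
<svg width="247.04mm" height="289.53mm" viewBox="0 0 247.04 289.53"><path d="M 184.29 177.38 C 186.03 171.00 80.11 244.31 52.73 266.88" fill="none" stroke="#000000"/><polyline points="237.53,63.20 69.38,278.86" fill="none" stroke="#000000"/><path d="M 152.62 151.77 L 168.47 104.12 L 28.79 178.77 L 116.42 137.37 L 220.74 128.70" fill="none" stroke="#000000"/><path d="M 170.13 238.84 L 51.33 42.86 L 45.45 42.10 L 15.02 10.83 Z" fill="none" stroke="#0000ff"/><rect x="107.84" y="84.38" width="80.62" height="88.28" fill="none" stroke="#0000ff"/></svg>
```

Since the viewBox matches the mm dimensions, user units are millimetres directly. The only transform is the Y-flip y_m = 289.53 − y_svg.

Shape 1 is a cubic bezier drawn with `<path>`. Its stroke #000000 means score at S603, F1837. After flipping Y the toolpath is (184.29,112.15) → (157.04,96.80) → (99.39,57.30) → (52.73,22.65).

Shape 2 is a line segment drawn with `<polyline>`. Its stroke #000000 means score at S603, F1837. After flipping Y the toolpath is (237.53,226.33) → (69.38,10.67).

Shape 3 is a open polyline drawn with `<path>`. Its stroke #000000 means score at S603, F1837. After flipping Y the toolpath is (152.62,137.76) → (168.47,185.41) → (28.79,110.76) → (116.42,152.16) → (220.74,160.83).

Shape 4 is a closed polygon drawn with `<path>`. Its stroke #0000ff means engrave at S296, F3178. After flipping Y the toolpath is (170.13,50.69) → (51.33,246.67) → (45.45,247.43) → (15.02,278.70) → (170.13,50.69), returning to the start.

Shape 5 is a rectangle drawn with `<rect>`. Its stroke #0000ff means engrave at S296, F3178. After flipping Y the toolpath is (107.84,205.15) → (188.46,205.15) → (188.46,116.87) → (107.84,116.87) → (107.84,205.15), returning to the start.

G21
G90
G00 X184.29 Y112.15
M3 S603
G1 X157.04 Y96.80 F1837
G1 X99.39 Y57.30
G1 X52.73 Y22.65
M5
G00 X237.53 Y226.33
M3 S603
G1 X69.38 Y10.67 F1837
M5
G00 X152.62 Y137.76
M3 S603
G1 X168.47 Y185.41 F1837
G1 X28.79 Y110.76
G1 X116.42 Y152.16
G1 X220.74 Y160.83
M5
G00 X170.13 Y50.69
M3 S296
G1 X51.33 Y246.67 F3178
G1 X45.45 Y247.43
G1 X15.02 Y278.70
G1 X170.13 Y50.69
M5
G00 X107.84 Y205.15
M3 S296
G1 X188.46 Y205.15 F3178
G1 X188.46 Y116.87
G1 X107.84 Y116.87
G1 X107.84 Y205.15
M5
G00 X0.00 Y0.00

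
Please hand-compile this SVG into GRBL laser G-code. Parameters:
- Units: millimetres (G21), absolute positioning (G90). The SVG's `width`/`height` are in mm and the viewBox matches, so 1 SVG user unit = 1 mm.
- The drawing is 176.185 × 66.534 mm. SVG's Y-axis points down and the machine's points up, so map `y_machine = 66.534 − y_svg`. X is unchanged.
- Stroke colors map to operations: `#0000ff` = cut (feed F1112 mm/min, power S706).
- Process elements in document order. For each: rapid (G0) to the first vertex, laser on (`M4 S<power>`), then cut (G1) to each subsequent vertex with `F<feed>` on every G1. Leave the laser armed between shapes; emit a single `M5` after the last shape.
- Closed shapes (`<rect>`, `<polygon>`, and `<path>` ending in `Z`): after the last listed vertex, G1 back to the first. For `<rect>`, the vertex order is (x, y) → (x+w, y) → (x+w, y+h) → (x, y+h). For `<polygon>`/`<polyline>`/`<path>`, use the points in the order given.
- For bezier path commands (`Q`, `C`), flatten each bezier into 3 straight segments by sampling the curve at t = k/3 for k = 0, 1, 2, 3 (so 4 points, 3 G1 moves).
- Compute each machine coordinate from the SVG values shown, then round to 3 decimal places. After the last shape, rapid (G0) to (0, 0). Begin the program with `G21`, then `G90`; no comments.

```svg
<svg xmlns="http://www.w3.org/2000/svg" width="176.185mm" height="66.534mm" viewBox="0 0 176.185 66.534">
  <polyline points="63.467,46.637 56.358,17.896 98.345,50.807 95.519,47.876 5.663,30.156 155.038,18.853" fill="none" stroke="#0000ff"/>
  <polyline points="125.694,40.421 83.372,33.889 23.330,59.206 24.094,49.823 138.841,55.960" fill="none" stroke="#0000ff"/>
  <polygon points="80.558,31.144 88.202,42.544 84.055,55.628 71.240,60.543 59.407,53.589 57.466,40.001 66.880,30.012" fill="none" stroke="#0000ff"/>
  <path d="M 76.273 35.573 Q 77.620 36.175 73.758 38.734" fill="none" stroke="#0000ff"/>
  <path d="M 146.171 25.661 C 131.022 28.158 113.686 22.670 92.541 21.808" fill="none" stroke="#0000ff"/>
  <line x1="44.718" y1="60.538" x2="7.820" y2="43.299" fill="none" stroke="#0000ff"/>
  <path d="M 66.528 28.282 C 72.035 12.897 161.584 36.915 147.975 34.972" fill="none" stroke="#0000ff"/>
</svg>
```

G21
G90
G0 X63.467 Y19.897
M4 S706
G1 X56.358 Y48.638 F1112
G1 X98.345 Y15.727 F1112
G1 X95.519 Y18.658 F1112
G1 X5.663 Y36.378 F1112
G1 X155.038 Y47.681 F1112
G0 X125.694 Y26.113
M4 S706
G1 X83.372 Y32.645 F1112
G1 X23.330 Y7.328 F1112
G1 X24.094 Y16.711 F1112
G1 X138.841 Y10.574 F1112
G0 X80.558 Y35.390
M4 S706
G1 X88.202 Y23.990 F1112
G1 X84.055 Y10.906 F1112
G1 X71.240 Y5.991 F1112
G1 X59.407 Y12.945 F1112
G1 X57.466 Y26.533 F1112
G1 X66.880 Y36.522 F1112
G1 X80.558 Y35.390 F1112
G0 X76.273 Y30.961
M4 S706
G1 X76.592 Y30.342 F1112
G1 X75.754 Y29.289 F1112
G1 X73.758 Y27.800 F1112
G0 X146.171 Y40.873
M4 S706
G1 X130.233 Y40.571 F1112
G1 X112.476 Y42.789 F1112
G1 X92.541 Y44.726 F1112
G0 X44.718 Y5.996
M4 S706
G1 X7.820 Y23.235 F1112
G0 X66.528 Y38.252
M4 S706
G1 X93.116 Y42.924 F1112
G1 X134.131 Y35.852 F1112
G1 X147.975 Y31.562 F1112
M5
G0 X0.000 Y0.000

viewBox `0 0 176.185 66.534` with mm width/height → 1 unit = 1 mm. Flip: y_m = 66.534 − y_svg.

**Shape 1** — `<polyline>` open polyline, stroke `#0000ff` → cut (S706, F1112). Machine vertices: (63.467,19.897) → (56.358,48.638) → (98.345,15.727) → (95.519,18.658) → (5.663,36.378) → (155.038,47.681). Open path.

**Shape 2** — `<polyline>` open polyline, stroke `#0000ff` → cut (S706, F1112). Machine vertices: (125.694,26.113) → (83.372,32.645) → (23.330,7.328) → (24.094,16.711) → (138.841,10.574). Open path.

**Shape 3** — `<polygon>` regular polygon, stroke `#0000ff` → cut (S706, F1112). Machine vertices: (80.558,35.390) → (88.202,23.990) → (84.055,10.906) → (71.240,5.991) → (59.407,12.945) → (57.466,26.533) → (66.880,36.522) → (80.558,35.390). Closed: final G1 returns to the first vertex.

**Shape 4** — `<path>` quadratic bezier, stroke `#0000ff` → cut (S706, F1112). Control points (SVG): P0=(76.273,35.573), P1=(77.620,36.175), P2=(73.758,38.734); sampled at t=k/3. Machine vertices: (76.273,30.961) → (76.592,30.342) → (75.754,29.289) → (73.758,27.800). Open path.

**Shape 5** — `<path>` cubic bezier, stroke `#0000ff` → cut (S706, F1112). Control points (SVG): P0=(146.171,25.661), P1=(131.022,28.158), P2=(113.686,22.670), P3=(92.541,21.808); sampled at t=k/3. Machine vertices: (146.171,40.873) → (130.233,40.571) → (112.476,42.789) → (92.541,44.726). Open path.

**Shape 6** — `<line>` line segment, stroke `#0000ff` → cut (S706, F1112). Machine vertices: (44.718,5.996) → (7.820,23.235). Open path.

**Shape 7** — `<path>` cubic bezier, stroke `#0000ff` → cut (S706, F1112). Control points (SVG): P0=(66.528,28.282), P1=(72.035,12.897), P2=(161.584,36.915), P3=(147.975,34.972); sampled at t=k/3. Machine vertices: (66.528,38.252) → (93.116,42.924) → (134.131,35.852) → (147.975,31.562). Open path.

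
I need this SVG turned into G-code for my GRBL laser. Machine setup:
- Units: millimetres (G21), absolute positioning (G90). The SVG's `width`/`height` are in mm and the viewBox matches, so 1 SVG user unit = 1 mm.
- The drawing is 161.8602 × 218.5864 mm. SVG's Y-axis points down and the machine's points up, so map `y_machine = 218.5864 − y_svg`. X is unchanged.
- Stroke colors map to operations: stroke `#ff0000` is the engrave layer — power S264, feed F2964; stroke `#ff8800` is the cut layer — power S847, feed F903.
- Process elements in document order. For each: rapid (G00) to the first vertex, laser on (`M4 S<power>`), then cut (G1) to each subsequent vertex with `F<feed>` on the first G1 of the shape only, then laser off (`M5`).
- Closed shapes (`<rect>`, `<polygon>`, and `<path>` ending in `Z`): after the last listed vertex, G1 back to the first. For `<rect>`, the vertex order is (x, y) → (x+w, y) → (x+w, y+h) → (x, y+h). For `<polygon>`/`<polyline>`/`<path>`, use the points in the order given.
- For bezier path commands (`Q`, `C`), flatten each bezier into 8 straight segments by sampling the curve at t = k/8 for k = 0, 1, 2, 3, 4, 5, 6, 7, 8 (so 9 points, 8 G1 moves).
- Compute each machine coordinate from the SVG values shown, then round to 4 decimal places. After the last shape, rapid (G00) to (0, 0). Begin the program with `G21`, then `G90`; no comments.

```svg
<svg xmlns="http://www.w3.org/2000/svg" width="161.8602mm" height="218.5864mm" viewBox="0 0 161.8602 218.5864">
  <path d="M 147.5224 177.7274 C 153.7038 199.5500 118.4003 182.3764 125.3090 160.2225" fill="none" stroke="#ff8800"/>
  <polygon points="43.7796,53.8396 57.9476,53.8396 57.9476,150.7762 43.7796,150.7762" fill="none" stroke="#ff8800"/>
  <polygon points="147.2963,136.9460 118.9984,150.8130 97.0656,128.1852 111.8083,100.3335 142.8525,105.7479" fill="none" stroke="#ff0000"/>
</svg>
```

viewBox `0 0 161.8602 218.5864` with mm width/height → 1 unit = 1 mm. Flip: y_m = 218.5864 − y_svg.

**Shape 1** — `<path>` cubic bezier, stroke `#ff8800` → cut (S847, F903). Control points (SVG): P0=(147.5224,177.7274), P1=(153.7038,199.5500), P2=(118.4003,182.3764), P3=(125.3090,160.2225); sampled at t=k/8. Machine vertices: (147.5224,40.8590) → (148.0593,34.4370) → (145.6878,31.2723) → (141.3887,30.9663) → (136.1430,33.1203) → (130.9313,37.3356) → (126.7345,43.2138) → (124.5335,50.3561) → (125.3090,58.3639). Open path.

**Shape 2** — `<polygon>` rectangle, stroke `#ff8800` → cut (S847, F903). Machine vertices: (43.7796,164.7468) → (57.9476,164.7468) → (57.9476,67.8102) → (43.7796,67.8102) → (43.7796,164.7468). Closed: final G1 returns to the first vertex.

**Shape 3** — `<polygon>` regular polygon, stroke `#ff0000` → engrave (S264, F2964). Machine vertices: (147.2963,81.6404) → (118.9984,67.7734) → (97.0656,90.4012) → (111.8083,118.2529) → (142.8525,112.8385) → (147.2963,81.6404). Closed: final G1 returns to the first vertex.

G21
G90
G00 X147.5224 Y40.8590
M4 S847
G1 X148.0593 Y34.4370 F903
G1 X145.6878 Y31.2723
G1 X141.3887 Y30.9663
G1 X136.1430 Y33.1203
G1 X130.9313 Y37.3356
G1 X126.7345 Y43.2138
G1 X124.5335 Y50.3561
G1 X125.3090 Y58.3639
M5
G00 X43.7796 Y164.7468
M4 S847
G1 X57.9476 Y164.7468 F903
G1 X57.9476 Y67.8102
G1 X43.7796 Y67.8102
G1 X43.7796 Y164.7468
M5
G00 X147.2963 Y81.6404
M4 S264
G1 X118.9984 Y67.7734 F2964
G1 X97.0656 Y90.4012
G1 X111.8083 Y118.2529
G1 X142.8525 Y112.8385
G1 X147.2963 Y81.6404
M5
G00 X0.0000 Y0.0000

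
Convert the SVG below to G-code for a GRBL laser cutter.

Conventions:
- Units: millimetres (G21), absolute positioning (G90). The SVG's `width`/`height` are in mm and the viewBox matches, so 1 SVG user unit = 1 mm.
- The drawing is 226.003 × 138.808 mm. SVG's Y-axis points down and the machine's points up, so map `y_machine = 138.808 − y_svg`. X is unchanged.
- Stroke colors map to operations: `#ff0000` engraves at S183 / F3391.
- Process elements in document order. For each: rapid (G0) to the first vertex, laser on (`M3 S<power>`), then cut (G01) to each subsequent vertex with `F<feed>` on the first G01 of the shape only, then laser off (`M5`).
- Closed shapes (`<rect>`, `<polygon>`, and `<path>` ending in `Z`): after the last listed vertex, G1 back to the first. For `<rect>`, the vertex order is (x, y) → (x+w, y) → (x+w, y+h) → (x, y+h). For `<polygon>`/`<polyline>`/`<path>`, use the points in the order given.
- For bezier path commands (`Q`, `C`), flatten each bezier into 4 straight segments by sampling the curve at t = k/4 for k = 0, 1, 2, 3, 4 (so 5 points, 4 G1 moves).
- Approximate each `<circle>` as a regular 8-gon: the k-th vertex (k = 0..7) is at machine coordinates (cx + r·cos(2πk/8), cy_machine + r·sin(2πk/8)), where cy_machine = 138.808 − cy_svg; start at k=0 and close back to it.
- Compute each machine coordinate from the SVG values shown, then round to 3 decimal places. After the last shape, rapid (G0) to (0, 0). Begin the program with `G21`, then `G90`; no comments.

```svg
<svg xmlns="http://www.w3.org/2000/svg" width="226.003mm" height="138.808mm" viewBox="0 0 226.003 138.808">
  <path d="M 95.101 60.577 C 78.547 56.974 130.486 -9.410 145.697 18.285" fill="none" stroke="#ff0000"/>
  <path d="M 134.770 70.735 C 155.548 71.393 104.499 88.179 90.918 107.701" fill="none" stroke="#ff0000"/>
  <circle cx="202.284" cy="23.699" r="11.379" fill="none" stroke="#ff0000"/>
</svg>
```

viewBox `0 0 226.003 138.808` with mm width/height → 1 unit = 1 mm. Flip: y_m = 138.808 − y_svg.

**Shape 1** — `<path>` cubic bezier, stroke `#ff0000` → engrave (S183, F3391). Control points (SVG): P0=(95.101,60.577), P1=(78.547,56.974), P2=(130.486,-9.410), P3=(145.697,18.285); sampled at t=k/4. Machine vertices: (95.101,78.231) → (93.884,90.254) → (108.487,111.114) → (129.046,126.105) → (145.697,120.523). Open path.

**Shape 2** — `<path>` cubic bezier, stroke `#ff0000` → engrave (S183, F3391). Control points (SVG): P0=(134.770,70.735), P1=(155.548,71.393), P2=(104.499,88.179), P3=(90.918,107.701); sampled at t=k/4. Machine vertices: (134.770,68.073) → (138.594,64.765) → (125.729,56.664) → (106.421,45.026) → (90.918,31.107). Open path.

**Shape 3** — `<circle>` circle, stroke `#ff0000` → engrave (S183, F3391). Machine vertices: (213.663,115.109) → (210.330,123.155) → (202.284,126.488) → (194.238,123.155) → (190.905,115.109) → (194.238,107.063) → (202.284,103.730) → (210.330,107.063) → (213.663,115.109). Closed: final G1 returns to the first vertex.

G21
G90
G0 X95.101 Y78.231
M3 S183
G01 X93.884 Y90.254 F3391
G01 X108.487 Y111.114
G01 X129.046 Y126.105
G01 X145.697 Y120.523
M5
G0 X134.770 Y68.073
M3 S183
G01 X138.594 Y64.765 F3391
G01 X125.729 Y56.664
G01 X106.421 Y45.026
G01 X90.918 Y31.107
M5
G0 X213.663 Y115.109
M3 S183
G01 X210.330 Y123.155 F3391
G01 X202.284 Y126.488
G01 X194.238 Y123.155
G01 X190.905 Y115.109
G01 X194.238 Y107.063
G01 X202.284 Y103.730
G01 X210.330 Y107.063
G01 X213.663 Y115.109
M5
G0 X0.000 Y0.000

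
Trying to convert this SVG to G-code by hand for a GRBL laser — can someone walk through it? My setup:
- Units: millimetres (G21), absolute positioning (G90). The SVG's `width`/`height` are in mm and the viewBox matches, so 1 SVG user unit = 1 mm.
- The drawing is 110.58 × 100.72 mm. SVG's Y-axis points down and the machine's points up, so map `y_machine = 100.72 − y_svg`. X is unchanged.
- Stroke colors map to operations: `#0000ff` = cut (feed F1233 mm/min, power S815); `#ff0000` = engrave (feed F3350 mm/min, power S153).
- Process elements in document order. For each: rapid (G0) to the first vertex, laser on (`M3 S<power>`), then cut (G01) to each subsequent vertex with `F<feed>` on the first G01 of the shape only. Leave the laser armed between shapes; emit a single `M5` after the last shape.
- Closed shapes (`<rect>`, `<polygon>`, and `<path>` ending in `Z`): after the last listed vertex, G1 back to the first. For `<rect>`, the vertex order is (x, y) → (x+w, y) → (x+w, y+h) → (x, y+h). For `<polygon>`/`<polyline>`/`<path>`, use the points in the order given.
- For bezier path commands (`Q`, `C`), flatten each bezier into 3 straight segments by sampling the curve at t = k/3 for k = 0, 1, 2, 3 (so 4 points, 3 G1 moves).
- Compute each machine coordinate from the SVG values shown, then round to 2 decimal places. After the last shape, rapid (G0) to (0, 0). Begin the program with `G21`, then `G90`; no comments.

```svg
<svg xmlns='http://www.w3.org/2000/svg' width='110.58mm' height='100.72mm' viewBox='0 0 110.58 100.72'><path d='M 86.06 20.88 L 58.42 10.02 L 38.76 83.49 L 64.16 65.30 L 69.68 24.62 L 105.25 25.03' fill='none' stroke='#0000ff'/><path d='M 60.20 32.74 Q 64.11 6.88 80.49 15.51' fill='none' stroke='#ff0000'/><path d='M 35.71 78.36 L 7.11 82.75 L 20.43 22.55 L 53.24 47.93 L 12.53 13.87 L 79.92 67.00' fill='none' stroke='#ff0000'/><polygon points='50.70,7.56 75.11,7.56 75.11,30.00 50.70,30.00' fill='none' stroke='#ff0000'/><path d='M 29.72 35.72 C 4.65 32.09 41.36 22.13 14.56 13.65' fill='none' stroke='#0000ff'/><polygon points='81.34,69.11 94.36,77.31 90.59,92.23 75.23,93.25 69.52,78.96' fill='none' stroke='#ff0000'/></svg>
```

1 u = 1 mm; y_m = 100.72 − y.

[1] `<path>` open polyline, #0000ff→cut S815 F1233: (86.06,79.84) → (58.42,90.70) → (38.76,17.23) → (64.16,35.42) → (69.68,76.10) → (105.25,75.69)

[2] `<path>` quadratic bezier, #ff0000→engrave S153 F3350: (60.20,67.98) → (64.19,81.39) → (70.96,87.13) → (80.49,85.21)

[3] `<path>` open polyline, #ff0000→engrave S153 F3350: (35.71,22.36) → (7.11,17.97) → (20.43,78.17) → (53.24,52.79) → (12.53,86.85) → (79.92,33.72)

[4] `<polygon>` rectangle, #ff0000→engrave S153 F3350: (50.70,93.16) → (75.11,93.16) → (75.11,70.72) → (50.70,70.72) → (50.70,93.16) (closed)

[5] `<path>` cubic bezier, #0000ff→cut S815 F1233: (29.72,65.00) → (20.60,70.45) → (24.83,78.39) → (14.56,87.07)

[6] `<polygon>` regular polygon, #ff0000→engrave S153 F3350: (81.34,31.61) → (94.36,23.41) → (90.59,8.49) → (75.23,7.47) → (69.52,21.76) → (81.34,31.61) (closed)

G21
G90
G0 X86.06 Y79.84
M3 S815
G01 X58.42 Y90.70 F1233
G01 X38.76 Y17.23
G01 X64.16 Y35.42
G01 X69.68 Y76.10
G01 X105.25 Y75.69
G0 X60.20 Y67.98
M3 S153
G01 X64.19 Y81.39 F3350
G01 X70.96 Y87.13
G01 X80.49 Y85.21
G0 X35.71 Y22.36
M3 S153
G01 X7.11 Y17.97 F3350
G01 X20.43 Y78.17
G01 X53.24 Y52.79
G01 X12.53 Y86.85
G01 X79.92 Y33.72
G0 X50.70 Y93.16
M3 S153
G01 X75.11 Y93.16 F3350
G01 X75.11 Y70.72
G01 X50.70 Y70.72
G01 X50.70 Y93.16
G0 X29.72 Y65.00
M3 S815
G01 X20.60 Y70.45 F1233
G01 X24.83 Y78.39
G01 X14.56 Y87.07
G0 X81.34 Y31.61
M3 S153
G01 X94.36 Y23.41 F3350
G01 X90.59 Y8.49
G01 X75.23 Y7.47
G01 X69.52 Y21.76
G01 X81.34 Y31.61
M5
G0 X0.00 Y0.00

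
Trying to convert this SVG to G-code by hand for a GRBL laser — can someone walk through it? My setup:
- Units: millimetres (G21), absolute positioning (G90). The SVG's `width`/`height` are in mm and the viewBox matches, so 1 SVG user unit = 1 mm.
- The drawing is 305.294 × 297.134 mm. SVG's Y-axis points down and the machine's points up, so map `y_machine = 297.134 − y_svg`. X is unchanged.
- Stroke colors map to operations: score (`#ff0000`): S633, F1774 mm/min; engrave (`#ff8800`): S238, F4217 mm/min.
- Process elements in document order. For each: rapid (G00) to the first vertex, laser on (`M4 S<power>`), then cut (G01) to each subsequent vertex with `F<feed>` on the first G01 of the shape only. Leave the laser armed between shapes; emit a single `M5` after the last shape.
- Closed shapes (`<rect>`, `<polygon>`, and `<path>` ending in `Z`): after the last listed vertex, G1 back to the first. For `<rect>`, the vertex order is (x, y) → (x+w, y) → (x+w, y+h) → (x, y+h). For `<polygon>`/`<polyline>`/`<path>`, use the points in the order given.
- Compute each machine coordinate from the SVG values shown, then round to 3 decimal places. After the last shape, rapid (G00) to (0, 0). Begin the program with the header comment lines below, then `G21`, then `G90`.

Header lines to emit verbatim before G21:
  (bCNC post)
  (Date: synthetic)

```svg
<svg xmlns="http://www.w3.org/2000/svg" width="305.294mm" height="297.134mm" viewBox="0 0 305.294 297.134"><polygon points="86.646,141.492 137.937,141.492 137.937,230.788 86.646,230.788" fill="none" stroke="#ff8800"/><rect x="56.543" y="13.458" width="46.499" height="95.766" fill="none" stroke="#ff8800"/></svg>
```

viewBox `0 0 305.294 297.134` with mm width/height → 1 unit = 1 mm. Flip: y_m = 297.134 − y_svg.

**Shape 1** — `<polygon>` rectangle, stroke `#ff8800` → engrave (S238, F4217). Machine vertices: (86.646,155.642) → (137.937,155.642) → (137.937,66.346) → (86.646,66.346) → (86.646,155.642). Closed: final G1 returns to the first vertex.

**Shape 2** — `<rect>` rectangle, stroke `#ff8800` → engrave (S238, F4217). Machine vertices: (56.543,283.676) → (103.042,283.676) → (103.042,187.910) → (56.543,187.910) → (56.543,283.676). Closed: final G1 returns to the first vertex.

(bCNC post)
(Date: synthetic)
G21
G90
G00 X86.646 Y155.642
M4 S238
G01 X137.937 Y155.642 F4217
G01 X137.937 Y66.346
G01 X86.646 Y66.346
G01 X86.646 Y155.642
G00 X56.543 Y283.676
M4 S238
G01 X103.042 Y283.676 F4217
G01 X103.042 Y187.910
G01 X56.543 Y187.910
G01 X56.543 Y283.676
M5
G00 X0.000 Y0.000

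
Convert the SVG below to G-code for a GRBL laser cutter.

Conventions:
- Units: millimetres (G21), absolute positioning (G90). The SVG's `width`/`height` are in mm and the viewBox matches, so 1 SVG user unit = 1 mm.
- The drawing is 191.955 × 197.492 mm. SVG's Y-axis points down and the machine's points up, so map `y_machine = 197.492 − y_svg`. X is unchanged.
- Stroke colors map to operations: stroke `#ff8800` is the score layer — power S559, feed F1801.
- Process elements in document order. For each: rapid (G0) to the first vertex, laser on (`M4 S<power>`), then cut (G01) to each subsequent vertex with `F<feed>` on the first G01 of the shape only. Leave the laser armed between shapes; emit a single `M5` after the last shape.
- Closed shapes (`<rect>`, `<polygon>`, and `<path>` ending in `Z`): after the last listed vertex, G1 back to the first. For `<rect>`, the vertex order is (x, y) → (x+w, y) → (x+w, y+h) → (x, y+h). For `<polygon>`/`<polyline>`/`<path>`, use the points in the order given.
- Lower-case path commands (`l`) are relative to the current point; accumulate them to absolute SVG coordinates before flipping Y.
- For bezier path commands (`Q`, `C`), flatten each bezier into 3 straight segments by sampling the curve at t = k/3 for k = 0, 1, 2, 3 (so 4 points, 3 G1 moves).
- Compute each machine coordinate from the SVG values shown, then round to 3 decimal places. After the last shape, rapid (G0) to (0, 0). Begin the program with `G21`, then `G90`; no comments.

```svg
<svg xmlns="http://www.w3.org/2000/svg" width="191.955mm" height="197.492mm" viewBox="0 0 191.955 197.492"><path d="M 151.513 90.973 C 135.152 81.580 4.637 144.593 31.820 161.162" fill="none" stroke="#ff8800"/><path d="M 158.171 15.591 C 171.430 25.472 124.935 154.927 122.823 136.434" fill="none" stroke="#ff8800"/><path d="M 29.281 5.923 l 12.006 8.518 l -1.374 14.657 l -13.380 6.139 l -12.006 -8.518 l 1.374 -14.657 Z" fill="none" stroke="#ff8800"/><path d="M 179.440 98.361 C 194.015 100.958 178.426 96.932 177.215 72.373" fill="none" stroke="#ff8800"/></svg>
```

viewBox `0 0 191.955 197.492` with mm width/height → 1 unit = 1 mm. Flip: y_m = 197.492 − y_svg.

**Shape 1** — `<path>` cubic bezier, stroke `#ff8800` → score (S559, F1801). Control points (SVG): P0=(151.513,90.973), P1=(135.152,81.580), P2=(4.637,144.593), P3=(31.820,161.162); sampled at t=k/3. Machine vertices: (151.513,106.519) → (107.169,96.179) → (47.134,63.978) → (31.820,36.330). Open path.

**Shape 2** — `<path>` cubic bezier, stroke `#ff8800` → score (S559, F1801). Control points (SVG): P0=(158.171,15.591), P1=(171.430,25.472), P2=(124.935,154.927), P3=(122.823,136.434); sampled at t=k/3. Machine vertices: (158.171,181.901) → (155.369,142.070) → (135.872,81.973) → (122.823,61.058). Open path.

**Shape 3** — `<path>` regular polygon, stroke `#ff8800` → score (S559, F1801). Machine vertices: (29.281,191.569) → (41.287,183.051) → (39.913,168.394) → (26.533,162.255) → (14.527,170.773) → (15.901,185.430) → (29.281,191.569). Closed: final G1 returns to the first vertex.

**Shape 4** — `<path>` cubic bezier, stroke `#ff8800` → score (S559, F1801). Control points (SVG): P0=(179.440,98.361), P1=(194.015,100.958), P2=(178.426,96.932), P3=(177.215,72.373); sampled at t=k/3. Machine vertices: (179.440,99.131) → (185.610,99.257) → (181.569,106.889) → (177.215,125.119). Open path.

G21
G90
G0 X151.513 Y106.519
M4 S559
G01 X107.169 Y96.179 F1801
G01 X47.134 Y63.978
G01 X31.820 Y36.330
G0 X158.171 Y181.901
M4 S559
G01 X155.369 Y142.070 F1801
G01 X135.872 Y81.973
G01 X122.823 Y61.058
G0 X29.281 Y191.569
M4 S559
G01 X41.287 Y183.051 F1801
G01 X39.913 Y168.394
G01 X26.533 Y162.255
G01 X14.527 Y170.773
G01 X15.901 Y185.430
G01 X29.281 Y191.569
G0 X179.440 Y99.131
M4 S559
G01 X185.610 Y99.257 F1801
G01 X181.569 Y106.889
G01 X177.215 Y125.119
M5
G0 X0.000 Y0.000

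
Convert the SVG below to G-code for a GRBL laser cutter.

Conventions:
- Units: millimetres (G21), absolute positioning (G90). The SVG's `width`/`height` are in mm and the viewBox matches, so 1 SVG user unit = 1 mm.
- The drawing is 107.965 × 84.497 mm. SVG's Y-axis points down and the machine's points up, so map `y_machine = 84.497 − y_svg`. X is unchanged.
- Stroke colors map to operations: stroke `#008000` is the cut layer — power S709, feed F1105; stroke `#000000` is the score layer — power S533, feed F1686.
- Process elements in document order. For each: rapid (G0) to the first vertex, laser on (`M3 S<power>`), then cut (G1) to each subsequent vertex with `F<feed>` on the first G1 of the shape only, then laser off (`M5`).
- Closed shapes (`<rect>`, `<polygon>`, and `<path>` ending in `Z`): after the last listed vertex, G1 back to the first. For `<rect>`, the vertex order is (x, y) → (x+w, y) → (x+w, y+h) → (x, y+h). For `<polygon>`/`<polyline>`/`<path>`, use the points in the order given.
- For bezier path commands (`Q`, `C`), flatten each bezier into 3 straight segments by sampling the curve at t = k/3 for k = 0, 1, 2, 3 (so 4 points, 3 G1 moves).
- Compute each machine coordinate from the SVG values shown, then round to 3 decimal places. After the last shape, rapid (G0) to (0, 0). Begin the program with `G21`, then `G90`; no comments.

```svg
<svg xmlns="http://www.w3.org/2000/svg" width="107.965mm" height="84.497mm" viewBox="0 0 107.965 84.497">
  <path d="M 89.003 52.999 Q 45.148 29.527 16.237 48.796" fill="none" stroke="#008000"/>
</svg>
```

1 u = 1 mm; y_m = 84.497 − y.

[1] `<path>` quadratic bezier, #008000→cut S709 F1105: (89.003,31.498) → (61.427,42.397) → (37.171,43.798) → (16.237,35.701)

G21
G90
G0 X89.003 Y31.498
M3 S709
G1 X61.427 Y42.397 F1105
G1 X37.171 Y43.798
G1 X16.237 Y35.701
M5
G0 X0.000 Y0.000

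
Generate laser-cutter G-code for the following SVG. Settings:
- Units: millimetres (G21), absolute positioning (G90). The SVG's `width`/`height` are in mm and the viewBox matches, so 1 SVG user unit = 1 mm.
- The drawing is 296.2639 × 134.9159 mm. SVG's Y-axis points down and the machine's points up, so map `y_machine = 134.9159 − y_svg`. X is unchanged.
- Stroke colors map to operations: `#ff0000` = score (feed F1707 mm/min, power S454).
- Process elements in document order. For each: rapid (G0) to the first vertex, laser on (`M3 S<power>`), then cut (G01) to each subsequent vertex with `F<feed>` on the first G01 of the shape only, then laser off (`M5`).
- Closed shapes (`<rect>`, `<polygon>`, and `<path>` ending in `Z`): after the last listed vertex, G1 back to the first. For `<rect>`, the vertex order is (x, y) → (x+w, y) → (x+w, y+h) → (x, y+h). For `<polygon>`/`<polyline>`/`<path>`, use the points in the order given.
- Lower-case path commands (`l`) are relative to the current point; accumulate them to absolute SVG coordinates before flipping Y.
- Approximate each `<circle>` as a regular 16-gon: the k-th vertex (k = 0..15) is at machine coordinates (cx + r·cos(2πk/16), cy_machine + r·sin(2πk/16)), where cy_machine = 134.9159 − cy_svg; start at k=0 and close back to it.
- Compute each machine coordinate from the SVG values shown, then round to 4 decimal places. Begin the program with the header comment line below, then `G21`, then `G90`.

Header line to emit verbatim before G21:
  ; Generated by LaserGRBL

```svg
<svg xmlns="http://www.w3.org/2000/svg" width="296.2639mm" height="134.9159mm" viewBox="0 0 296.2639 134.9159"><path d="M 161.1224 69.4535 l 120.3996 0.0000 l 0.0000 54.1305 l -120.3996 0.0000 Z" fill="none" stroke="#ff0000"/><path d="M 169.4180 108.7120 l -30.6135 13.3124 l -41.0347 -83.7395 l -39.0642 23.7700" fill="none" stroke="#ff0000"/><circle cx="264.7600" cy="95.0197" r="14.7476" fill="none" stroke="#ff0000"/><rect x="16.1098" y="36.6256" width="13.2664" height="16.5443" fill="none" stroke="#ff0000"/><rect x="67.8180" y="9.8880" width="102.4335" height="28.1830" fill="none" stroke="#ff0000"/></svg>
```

; Generated by LaserGRBL
G21
G90
G0 X161.1224 Y65.4624
M3 S454
G01 X281.5220 Y65.4624 F1707
G01 X281.5220 Y11.3319
G01 X161.1224 Y11.3319
G01 X161.1224 Y65.4624
M5
G0 X169.4180 Y26.2039
M3 S454
G01 X138.8045 Y12.8915 F1707
G01 X97.7698 Y96.6310
G01 X58.7056 Y72.8610
M5
G0 X279.5076 Y39.8962
M3 S454
G01 X278.3850 Y45.5399 F1707
G01 X275.1881 Y50.3243
G01 X270.4037 Y53.5212
G01 X264.7600 Y54.6438
G01 X259.1163 Y53.5212
G01 X254.3319 Y50.3243
G01 X251.1350 Y45.5399
G01 X250.0124 Y39.8962
G01 X251.1350 Y34.2525
G01 X254.3319 Y29.4681
G01 X259.1163 Y26.2712
G01 X264.7600 Y25.1486
G01 X270.4037 Y26.2712
G01 X275.1881 Y29.4681
G01 X278.3850 Y34.2525
G01 X279.5076 Y39.8962
M5
G0 X16.1098 Y98.2903
M3 S454
G01 X29.3762 Y98.2903 F1707
G01 X29.3762 Y81.7460
G01 X16.1098 Y81.7460
G01 X16.1098 Y98.2903
M5
G0 X67.8180 Y125.0279
M3 S454
G01 X170.2515 Y125.0279 F1707
G01 X170.2515 Y96.8449
G01 X67.8180 Y96.8449
G01 X67.8180 Y125.0279
M5

Since the viewBox matches the mm dimensions, user units are millimetres directly. The only transform is the Y-flip y_m = 134.9159 − y_svg.

Shape 1 is a rectangle drawn with `<path>`. Its stroke #ff0000 means score at S454, F1707. After flipping Y the toolpath is (161.1224,65.4624) → (281.5220,65.4624) → (281.5220,11.3319) → (161.1224,11.3319) → (161.1224,65.4624), returning to the start.

Shape 2 is a open polyline drawn with `<path>`. Its stroke #ff0000 means score at S454, F1707. After flipping Y the toolpath is (169.4180,26.2039) → (138.8045,12.8915) → (97.7698,96.6310) → (58.7056,72.8610).

Shape 3 is a circle drawn with `<circle>`. Its stroke #ff0000 means score at S454, F1707. After flipping Y the toolpath is (279.5076,39.8962) → (278.3850,45.5399) → (275.1881,50.3243) → (270.4037,53.5212) → (264.7600,54.6438) → (259.1163,53.5212) → (254.3319,50.3243) → (251.1350,45.5399) → (250.0124,39.8962) → (251.1350,34.2525) → (254.3319,29.4681) → (259.1163,26.2712) → (264.7600,25.1486) → (270.4037,26.2712) → (275.1881,29.4681) → (278.3850,34.2525) → (279.5076,39.8962), returning to the start.

Shape 4 is a rectangle drawn with `<rect>`. Its stroke #ff0000 means score at S454, F1707. After flipping Y the toolpath is (16.1098,98.2903) → (29.3762,98.2903) → (29.3762,81.7460) → (16.1098,81.7460) → (16.1098,98.2903), returning to the start.

Shape 5 is a rectangle drawn with `<rect>`. Its stroke #ff0000 means score at S454, F1707. After flipping Y the toolpath is (67.8180,125.0279) → (170.2515,125.0279) → (170.2515,96.8449) → (67.8180,96.8449) → (67.8180,125.0279), returning to the start.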